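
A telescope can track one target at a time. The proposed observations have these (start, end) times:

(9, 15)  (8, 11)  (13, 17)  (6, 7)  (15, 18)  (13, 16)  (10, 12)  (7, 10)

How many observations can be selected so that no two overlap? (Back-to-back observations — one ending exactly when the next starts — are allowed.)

By end time: (6,7), (7,10), (8,11), (10,12), (9,15), (13,16), (13,17), (15,18).
Pick (6,7); next start ≥ 7 → (7,10); next start ≥ 10 → (10,12); next start ≥ 12 → (13,16).
Selected 4 observations.

4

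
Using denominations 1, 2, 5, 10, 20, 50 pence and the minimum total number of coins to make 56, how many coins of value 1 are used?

1

56 = 1×50 + 1×5 + 1×1
Count of 1: 1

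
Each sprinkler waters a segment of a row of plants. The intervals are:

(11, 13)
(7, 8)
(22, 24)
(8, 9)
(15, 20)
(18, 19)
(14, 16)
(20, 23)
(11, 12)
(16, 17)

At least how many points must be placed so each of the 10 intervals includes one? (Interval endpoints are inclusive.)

5

Sort by right endpoint; whenever an interval is uncovered, place a point at its right end.
By right end: [7,8]  [8,9]  [11,12]  [11,13]  [14,16]  [16,17]  [18,19]  [15,20]  [20,23]  [22,24]
[7,8] uncovered → point at 8; [11,12] uncovered → point at 12; [14,16] uncovered → point at 16; [18,19] uncovered → point at 19; [20,23] uncovered → point at 23.
Points: 8, 12, 16, 19, 23 (5 total).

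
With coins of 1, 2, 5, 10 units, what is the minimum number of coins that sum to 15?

Greedy: take as many of the largest coin as possible, then repeat with the remainder.
15 − 1×10→5 − 1×5→0
Total coins = 1 + 1 = 2

2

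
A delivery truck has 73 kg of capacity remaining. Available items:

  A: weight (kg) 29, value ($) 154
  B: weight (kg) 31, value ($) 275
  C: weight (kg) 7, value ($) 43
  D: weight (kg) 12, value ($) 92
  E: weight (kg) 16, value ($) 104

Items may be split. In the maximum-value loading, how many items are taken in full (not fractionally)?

4

Greedy by value/weight ratio, highest first.
Order: B (275/31=8.87) > D (92/12=7.67) > E (104/16=6.50) > C (43/7=6.14) > A (154/29=5.31)
Fill: take B (31 @ 275) → take D (12 @ 92) → take E (16 @ 104) → take C (7 @ 43) → take 7/29 of A → 37.17; 73/73 used.
4 item(s) taken whole; one partial (take 7/29 of A).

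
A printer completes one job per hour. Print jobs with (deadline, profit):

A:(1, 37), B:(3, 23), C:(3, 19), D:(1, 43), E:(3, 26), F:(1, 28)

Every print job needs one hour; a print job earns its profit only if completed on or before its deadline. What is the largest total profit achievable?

Take jobs in profit order; each goes to the latest open slot no later than its deadline.
Profit order: D=43 A=37 F=28 E=26 B=23 C=19
Assign: D→slot 1, A skipped, F skipped, E→slot 3, B→slot 2, C skipped.
Slots: [1:D] [2:B] [3:E]
Profit = 43 + 23 + 26 = 92

92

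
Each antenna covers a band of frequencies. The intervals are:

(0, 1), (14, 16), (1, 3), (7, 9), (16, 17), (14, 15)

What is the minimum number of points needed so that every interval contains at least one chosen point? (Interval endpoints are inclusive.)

4

Process intervals by earliest right end; each time one isn't hit yet, stab at its right endpoint.
Sorted: [0,1] [1,3] [7,9] [14,15] [14,16] [16,17]
{[0,1],[1,3]} hit by 1; {[7,9]} hit by 9; {[14,15],[14,16]} hit by 15; {[16,17]} hit by 17.
Points: 1, 9, 15, 17 (4 total).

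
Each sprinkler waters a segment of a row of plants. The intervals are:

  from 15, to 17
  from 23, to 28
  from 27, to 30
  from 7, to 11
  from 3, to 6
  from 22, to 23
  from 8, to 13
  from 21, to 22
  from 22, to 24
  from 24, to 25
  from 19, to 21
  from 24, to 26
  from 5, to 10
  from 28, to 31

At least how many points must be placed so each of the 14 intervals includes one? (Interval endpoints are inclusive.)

7

Process intervals by earliest right end; each time one isn't hit yet, stab at its right endpoint.
By right end: [3,6]  [5,10]  [7,11]  [8,13]  [15,17]  [19,21]  [21,22]  [22,23]  [22,24]  [24,25]  [24,26]  [23,28]  [27,30]  [28,31]
[3,6] uncovered → point at 6; [7,11] uncovered → point at 11; [15,17] uncovered → point at 17; [19,21] uncovered → point at 21; [22,23] uncovered → point at 23; [24,25] uncovered → point at 25; [27,30] uncovered → point at 30.
Points: 6, 11, 17, 21, 23, 25, 30 (7 total).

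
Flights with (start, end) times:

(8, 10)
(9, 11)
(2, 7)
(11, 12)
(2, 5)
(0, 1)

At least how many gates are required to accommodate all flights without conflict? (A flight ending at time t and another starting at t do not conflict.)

2

The answer is the maximum number of intervals overlapping at any instant.
starts: [0, 2, 2, 8, 9, 11]
ends:   [1, 5, 7, 10, 11, 12]
s0→1 e1→0 s2→1 s2→2  — peak 2.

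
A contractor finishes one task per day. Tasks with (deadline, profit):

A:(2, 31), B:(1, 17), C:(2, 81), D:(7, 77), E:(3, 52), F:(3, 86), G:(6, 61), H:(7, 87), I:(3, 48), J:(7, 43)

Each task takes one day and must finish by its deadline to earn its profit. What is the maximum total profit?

487

Profit order: H=87 F=86 C=81 D=77 G=61 E=52 I=48 J=43 A=31 B=17
Assign: H→slot 7, F→slot 3, C→slot 2, D→slot 6, G→slot 5, E→slot 1, I skipped, J→slot 4, A skipped, B skipped.
Slots: [1:E] [2:C] [3:F] [4:J] [5:G] [6:D] [7:H]
Profit = 52 + 81 + 86 + 43 + 61 + 77 + 87 = 487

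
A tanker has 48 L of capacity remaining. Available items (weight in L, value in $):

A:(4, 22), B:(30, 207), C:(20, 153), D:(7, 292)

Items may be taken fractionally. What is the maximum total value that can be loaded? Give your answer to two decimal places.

Greedy by value/weight ratio, highest first.
Ratios (sorted): D 41.71, C 7.65, B 6.90, A 5.50
take D (7 @ 292); take C (20 @ 153); take 21/30 of B → 144.90. Capacity used 48/48.
Total value = 589.90

589.90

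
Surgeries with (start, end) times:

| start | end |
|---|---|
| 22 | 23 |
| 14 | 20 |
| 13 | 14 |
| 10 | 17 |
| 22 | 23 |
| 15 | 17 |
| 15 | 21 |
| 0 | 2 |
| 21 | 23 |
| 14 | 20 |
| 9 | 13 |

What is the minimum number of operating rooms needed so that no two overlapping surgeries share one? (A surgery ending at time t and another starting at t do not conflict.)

5

Count concurrent intervals with a sweep; the peak is the room count.
Events (time:±→running): 0:+→1 2:-→0 9:+→1 10:+→2 13:-→1 13:+→2 14:-→1 14:+→2 14:+→3 15:+→4 15:+→5 … peak 5.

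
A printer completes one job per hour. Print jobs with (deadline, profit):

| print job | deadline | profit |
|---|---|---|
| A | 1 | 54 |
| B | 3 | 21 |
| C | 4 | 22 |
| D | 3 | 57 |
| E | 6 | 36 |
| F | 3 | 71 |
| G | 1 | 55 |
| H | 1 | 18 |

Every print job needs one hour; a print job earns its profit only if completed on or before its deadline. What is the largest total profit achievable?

Take jobs in profit order; each goes to the latest open slot no later than its deadline.
Profit order: F=71 D=57 G=55 A=54 E=36 C=22 B=21 H=18
Assign: F→slot 3, D→slot 2, G→slot 1, A skipped, E→slot 6, C→slot 4, B skipped, H skipped.
Slots: [1:G] [2:D] [3:F] [4:C] [6:E]
Profit = 55 + 57 + 71 + 22 + 36 = 241

241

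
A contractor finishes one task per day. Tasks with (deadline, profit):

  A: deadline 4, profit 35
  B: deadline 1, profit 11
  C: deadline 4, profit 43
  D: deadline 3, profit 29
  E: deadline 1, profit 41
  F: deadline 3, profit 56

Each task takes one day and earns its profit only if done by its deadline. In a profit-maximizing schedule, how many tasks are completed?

Profit order: F=56 C=43 E=41 A=35 D=29 B=11
Assign: F→slot 3, C→slot 4, E→slot 1, A→slot 2, D skipped, B skipped.
Slots: [1:E] [2:A] [3:F] [4:C]
4 of 6 scheduled.

4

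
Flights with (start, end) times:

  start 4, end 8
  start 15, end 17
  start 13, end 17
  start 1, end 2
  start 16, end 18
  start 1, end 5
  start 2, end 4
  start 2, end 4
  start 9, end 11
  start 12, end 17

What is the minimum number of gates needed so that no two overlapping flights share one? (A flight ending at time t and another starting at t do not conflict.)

4

Count concurrent intervals with a sweep; the peak is the room count.
Events (time:±→running): 1:+→1 1:+→2 2:-→1 2:+→2 2:+→3 4:-→2 4:-→1 4:+→2 5:-→1 8:-→0 9:+→1 11:-→0 12:+→1 13:+→2 15:+→3 16:+→4 … peak 4.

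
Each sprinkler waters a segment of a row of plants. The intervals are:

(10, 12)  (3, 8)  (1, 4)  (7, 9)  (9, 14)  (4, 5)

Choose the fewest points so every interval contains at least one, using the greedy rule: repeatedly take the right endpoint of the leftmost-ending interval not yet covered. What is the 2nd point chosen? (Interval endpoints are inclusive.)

9

Process intervals by earliest right end; each time one isn't hit yet, stab at its right endpoint.
Sorted: [1,4] [4,5] [3,8] [7,9] [10,12] [9,14]
{[1,4],[4,5],[3,8]} hit by 4; {[7,9]} hit by 9; {[10,12],[9,14]} hit by 12.
Points: 4, 9, 12 (3 total).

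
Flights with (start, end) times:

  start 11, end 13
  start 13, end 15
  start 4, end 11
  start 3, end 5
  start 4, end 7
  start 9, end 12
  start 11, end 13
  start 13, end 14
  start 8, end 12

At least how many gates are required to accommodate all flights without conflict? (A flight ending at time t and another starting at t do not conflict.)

The answer is the maximum number of intervals overlapping at any instant.
starts: [3, 4, 4, 8, 9, 11, 11, 13, 13]
ends:   [5, 7, 11, 12, 12, 13, 13, 14, 15]
s3→1 s4→2 s4→3 e5→2 e7→1 s8→2 s9→3 e11→2 s11→3 s11→4  — peak 4.

4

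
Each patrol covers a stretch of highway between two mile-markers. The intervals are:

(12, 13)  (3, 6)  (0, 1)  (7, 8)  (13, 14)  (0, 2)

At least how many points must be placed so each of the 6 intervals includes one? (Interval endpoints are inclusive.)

4

Process intervals by earliest right end; each time one isn't hit yet, stab at its right endpoint.
By right end: [0,1]  [0,2]  [3,6]  [7,8]  [12,13]  [13,14]
[0,1] uncovered → point at 1; [3,6] uncovered → point at 6; [7,8] uncovered → point at 8; [12,13] uncovered → point at 13.
Points: 1, 6, 8, 13 (4 total).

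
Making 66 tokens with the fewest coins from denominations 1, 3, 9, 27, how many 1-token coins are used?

Use the largest denomination that fits, subtract, and repeat.
66 − 2×27→12 − 1×9→3 − 1×3→0
Count of 1: 0

0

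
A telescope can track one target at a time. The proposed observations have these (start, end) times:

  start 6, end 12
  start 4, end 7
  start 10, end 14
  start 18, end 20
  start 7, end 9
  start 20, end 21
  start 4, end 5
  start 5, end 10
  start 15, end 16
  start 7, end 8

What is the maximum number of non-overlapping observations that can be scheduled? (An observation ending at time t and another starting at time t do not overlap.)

6

Order by finish time; keep every interval that doesn't clash with the previous kept one.
Sorted by end: (4,5)  (4,7)  (7,8)  (7,9)  (5,10)  (6,12)  (10,14)  (15,16)  (18,20)  (20,21)
take (4,5); skip (4,7); take (7,8); skip (7,9); take (10,14); take (15,16); take (18,20); take (20,21).
Selected 6 observations.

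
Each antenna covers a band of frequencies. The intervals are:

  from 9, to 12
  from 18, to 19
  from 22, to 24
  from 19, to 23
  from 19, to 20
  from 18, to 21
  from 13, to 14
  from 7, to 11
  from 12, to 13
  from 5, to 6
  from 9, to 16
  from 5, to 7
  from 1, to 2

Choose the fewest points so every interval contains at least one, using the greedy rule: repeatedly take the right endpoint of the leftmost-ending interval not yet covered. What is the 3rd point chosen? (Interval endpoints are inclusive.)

By right end: [1,2]  [5,6]  [5,7]  [7,11]  [9,12]  [12,13]  [13,14]  [9,16]  [18,19]  [19,20]  [18,21]  [19,23]  [22,24]
[1,2] uncovered → point at 2; [5,6] uncovered → point at 6; [7,11] uncovered → point at 11; [12,13] uncovered → point at 13; [18,19] uncovered → point at 19; [22,24] uncovered → point at 24.
Points: 2, 6, 11, 13, 19, 24 (6 total).

11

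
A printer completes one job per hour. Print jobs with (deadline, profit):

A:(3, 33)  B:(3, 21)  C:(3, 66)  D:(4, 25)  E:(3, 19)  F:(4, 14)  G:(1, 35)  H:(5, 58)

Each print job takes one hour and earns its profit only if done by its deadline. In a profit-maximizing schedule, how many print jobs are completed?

Take jobs in profit order; each goes to the latest open slot no later than its deadline.
Profit order: C=66 H=58 G=35 A=33 D=25 B=21 E=19 F=14
Assign: C→slot 3, H→slot 5, G→slot 1, A→slot 2, D→slot 4, B skipped, E skipped, F skipped.
Slots: [1:G] [2:A] [3:C] [4:D] [5:H]
5 of 8 scheduled.

5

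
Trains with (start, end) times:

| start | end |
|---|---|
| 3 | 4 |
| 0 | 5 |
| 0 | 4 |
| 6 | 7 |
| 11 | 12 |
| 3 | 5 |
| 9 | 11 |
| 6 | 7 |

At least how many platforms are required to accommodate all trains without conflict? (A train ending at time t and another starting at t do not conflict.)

4

Events (time:±→running): 0:+→1 0:+→2 3:+→3 3:+→4 … peak 4.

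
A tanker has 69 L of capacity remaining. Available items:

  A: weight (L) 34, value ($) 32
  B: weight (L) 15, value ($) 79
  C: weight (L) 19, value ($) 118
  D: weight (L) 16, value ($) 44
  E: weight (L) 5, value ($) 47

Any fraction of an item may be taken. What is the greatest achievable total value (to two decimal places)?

301.18

Sort by value per unit weight and fill in that order.
Ratios (sorted): E 9.40, C 6.21, B 5.27, D 2.75, A 0.94
take E (5 @ 47); take C (19 @ 118); take B (15 @ 79); take D (16 @ 44); take 14/34 of A → 13.18. Capacity used 69/69.
Total value = 301.18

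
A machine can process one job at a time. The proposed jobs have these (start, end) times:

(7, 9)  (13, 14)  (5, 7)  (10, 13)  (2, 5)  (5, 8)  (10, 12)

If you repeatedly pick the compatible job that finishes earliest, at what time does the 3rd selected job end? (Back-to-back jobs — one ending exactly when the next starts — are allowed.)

Sort by end time and greedily take each interval whose start is ≥ the last chosen end.
By end time: (2,5), (5,7), (5,8), (7,9), (10,12), (10,13), (13,14).
Pick (2,5); next start ≥ 5 → (5,7); next start ≥ 7 → (7,9); next start ≥ 9 → (10,12); next start ≥ 12 → (13,14).
Selected: (2,5) (5,7) (7,9) (10,12) (13,14)

9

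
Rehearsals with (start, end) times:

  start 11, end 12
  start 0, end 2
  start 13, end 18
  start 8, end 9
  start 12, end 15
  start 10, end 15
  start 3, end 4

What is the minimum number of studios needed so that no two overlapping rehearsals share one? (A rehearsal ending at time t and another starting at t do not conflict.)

Count concurrent intervals with a sweep; the peak is the room count.
Events (time:±→running): 0:+→1 2:-→0 3:+→1 4:-→0 8:+→1 9:-→0 10:+→1 11:+→2 12:-→1 12:+→2 13:+→3 … peak 3.

3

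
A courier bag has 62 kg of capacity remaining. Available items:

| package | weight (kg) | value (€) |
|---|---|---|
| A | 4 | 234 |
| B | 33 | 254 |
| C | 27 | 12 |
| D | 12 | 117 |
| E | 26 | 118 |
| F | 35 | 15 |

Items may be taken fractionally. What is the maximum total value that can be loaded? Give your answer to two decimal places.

664.00

Sort by value per unit weight and fill in that order.
Ratios (sorted): A 58.50, D 9.75, B 7.70, E 4.54, C 0.44, F 0.43
take A (4 @ 234); take D (12 @ 117); take B (33 @ 254); take 13/26 of E → 59.00. Capacity used 62/62.
Total value = 664.00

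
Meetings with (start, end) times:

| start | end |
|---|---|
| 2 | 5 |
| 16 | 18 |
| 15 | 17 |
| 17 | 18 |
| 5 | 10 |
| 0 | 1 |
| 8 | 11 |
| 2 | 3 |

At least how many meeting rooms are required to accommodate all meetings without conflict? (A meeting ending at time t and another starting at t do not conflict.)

2

The answer is the maximum number of intervals overlapping at any instant.
starts: [0, 2, 2, 5, 8, 15, 16, 17]
ends:   [1, 3, 5, 10, 11, 17, 18, 18]
s0→1 e1→0 s2→1 s2→2  — peak 2.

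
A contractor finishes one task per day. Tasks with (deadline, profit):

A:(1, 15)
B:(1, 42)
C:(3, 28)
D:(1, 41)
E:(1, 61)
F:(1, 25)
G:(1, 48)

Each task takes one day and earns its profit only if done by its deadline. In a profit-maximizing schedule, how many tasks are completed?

Sort by profit descending; place each in the latest free slot ≤ its deadline.
Profit order: E=61 G=48 B=42 D=41 C=28 F=25 A=15
Assign: E→slot 1, G skipped, B skipped, D skipped, C→slot 3, F skipped, A skipped.
Slots: [1:E] [3:C]
2 of 7 scheduled.

2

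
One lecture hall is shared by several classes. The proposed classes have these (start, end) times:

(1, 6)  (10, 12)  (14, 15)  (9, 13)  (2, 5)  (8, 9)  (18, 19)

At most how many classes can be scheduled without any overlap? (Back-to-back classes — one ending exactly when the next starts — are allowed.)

Sorted by end: (2,5)  (1,6)  (8,9)  (10,12)  (9,13)  (14,15)  (18,19)
take (2,5); take (8,9); take (10,12); skip (9,13); take (14,15); take (18,19).
Selected 5 classes.

5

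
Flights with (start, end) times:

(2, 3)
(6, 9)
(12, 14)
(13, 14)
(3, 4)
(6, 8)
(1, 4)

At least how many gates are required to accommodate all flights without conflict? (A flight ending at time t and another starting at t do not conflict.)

Events (time:±→running): 1:+→1 2:+→2 … peak 2.

2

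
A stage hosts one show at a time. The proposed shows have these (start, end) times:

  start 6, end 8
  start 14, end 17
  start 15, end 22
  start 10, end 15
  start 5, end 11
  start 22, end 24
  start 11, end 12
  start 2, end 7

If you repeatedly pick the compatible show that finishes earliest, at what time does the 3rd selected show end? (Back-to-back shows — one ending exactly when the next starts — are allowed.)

17

Order by finish time; keep every interval that doesn't clash with the previous kept one.
By end time: (2,7), (6,8), (5,11), (11,12), (10,15), (14,17), (15,22), (22,24).
Pick (2,7); next start ≥ 7 → (11,12); next start ≥ 12 → (14,17); next start ≥ 17 → (22,24).
Selected: (2,7) (11,12) (14,17) (22,24)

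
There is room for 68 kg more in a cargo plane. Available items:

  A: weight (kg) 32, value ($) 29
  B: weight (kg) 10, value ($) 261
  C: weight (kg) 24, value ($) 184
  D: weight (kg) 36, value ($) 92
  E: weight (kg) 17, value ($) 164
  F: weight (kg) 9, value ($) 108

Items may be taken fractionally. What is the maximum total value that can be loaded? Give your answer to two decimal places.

Sort by value per unit weight and fill in that order.
Order: B (261/10=26.10) > F (108/9=12.00) > E (164/17=9.65) > C (184/24=7.67) > D (92/36=2.56) > A (29/32=0.91)
Fill: take B (10 @ 261) → take F (9 @ 108) → take E (17 @ 164) → take C (24 @ 184) → take 8/36 of D → 20.44; 68/68 used.
Total value = 737.44

737.44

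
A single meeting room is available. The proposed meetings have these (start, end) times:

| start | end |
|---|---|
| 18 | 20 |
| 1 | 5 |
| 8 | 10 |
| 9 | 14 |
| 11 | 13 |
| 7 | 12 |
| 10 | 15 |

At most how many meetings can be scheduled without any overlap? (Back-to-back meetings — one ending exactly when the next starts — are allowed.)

Order by finish time; keep every interval that doesn't clash with the previous kept one.
By end time: (1,5), (8,10), (7,12), (11,13), (9,14), (10,15), (18,20).
Pick (1,5); next start ≥ 5 → (8,10); next start ≥ 10 → (11,13); next start ≥ 13 → (18,20).
Selected 4 meetings.

4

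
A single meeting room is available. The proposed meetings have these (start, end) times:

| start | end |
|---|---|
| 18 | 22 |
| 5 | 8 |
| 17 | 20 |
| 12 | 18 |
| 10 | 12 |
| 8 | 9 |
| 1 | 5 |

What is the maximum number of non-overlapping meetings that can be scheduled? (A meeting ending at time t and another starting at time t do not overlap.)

6

Sort by end time and greedily take each interval whose start is ≥ the last chosen end.
By end time: (1,5), (5,8), (8,9), (10,12), (12,18), (17,20), (18,22).
Pick (1,5); next start ≥ 5 → (5,8); next start ≥ 8 → (8,9); next start ≥ 9 → (10,12); next start ≥ 12 → (12,18); next start ≥ 18 → (18,22).
Selected 6 meetings.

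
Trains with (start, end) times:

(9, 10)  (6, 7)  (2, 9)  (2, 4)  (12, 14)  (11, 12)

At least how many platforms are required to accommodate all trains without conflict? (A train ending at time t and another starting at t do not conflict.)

2

Events (time:±→running): 2:+→1 2:+→2 … peak 2.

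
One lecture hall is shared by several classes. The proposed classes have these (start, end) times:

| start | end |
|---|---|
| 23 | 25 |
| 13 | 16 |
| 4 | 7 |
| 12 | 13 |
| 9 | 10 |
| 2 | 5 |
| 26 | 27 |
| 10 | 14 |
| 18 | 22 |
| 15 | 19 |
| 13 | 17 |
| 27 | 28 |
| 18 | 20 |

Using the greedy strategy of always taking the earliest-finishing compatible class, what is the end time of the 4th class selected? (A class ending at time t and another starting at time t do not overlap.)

16

By end time: (2,5), (4,7), (9,10), (12,13), (10,14), (13,16), (13,17), (15,19), (18,20), (18,22), (23,25), (26,27), (27,28).
Pick (2,5); next start ≥ 5 → (9,10); next start ≥ 10 → (12,13); next start ≥ 13 → (13,16); next start ≥ 16 → (18,20); next start ≥ 20 → (23,25); next start ≥ 25 → (26,27); next start ≥ 27 → (27,28).
Selected: (2,5) (9,10) (12,13) (13,16) (18,20) (23,25) (26,27) (27,28)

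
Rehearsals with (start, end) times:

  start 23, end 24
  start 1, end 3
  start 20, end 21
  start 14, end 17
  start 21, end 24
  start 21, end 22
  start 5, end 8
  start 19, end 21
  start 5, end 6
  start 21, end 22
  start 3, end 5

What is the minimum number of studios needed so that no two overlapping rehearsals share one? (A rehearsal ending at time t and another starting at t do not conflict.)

3

The answer is the maximum number of intervals overlapping at any instant.
Events (time:±→running): 1:+→1 3:-→0 3:+→1 5:-→0 5:+→1 5:+→2 6:-→1 8:-→0 14:+→1 17:-→0 19:+→1 20:+→2 21:-→1 21:-→0 21:+→1 21:+→2 21:+→3 … peak 3.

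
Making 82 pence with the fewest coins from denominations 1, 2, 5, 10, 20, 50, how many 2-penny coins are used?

1

82 = 1×50 + 1×20 + 1×10 + 1×2
Count of 2: 1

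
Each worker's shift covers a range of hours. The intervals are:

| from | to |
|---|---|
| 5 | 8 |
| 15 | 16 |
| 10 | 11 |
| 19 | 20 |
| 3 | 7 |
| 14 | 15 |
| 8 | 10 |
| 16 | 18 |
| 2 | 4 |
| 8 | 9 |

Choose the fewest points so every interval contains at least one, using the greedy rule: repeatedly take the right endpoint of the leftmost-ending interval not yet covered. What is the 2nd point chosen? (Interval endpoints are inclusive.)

8

By right end: [2,4]  [3,7]  [5,8]  [8,9]  [8,10]  [10,11]  [14,15]  [15,16]  [16,18]  [19,20]
[2,4] uncovered → point at 4; [5,8] uncovered → point at 8; [10,11] uncovered → point at 11; [14,15] uncovered → point at 15; [16,18] uncovered → point at 18; [19,20] uncovered → point at 20.
Points: 4, 8, 11, 15, 18, 20 (6 total).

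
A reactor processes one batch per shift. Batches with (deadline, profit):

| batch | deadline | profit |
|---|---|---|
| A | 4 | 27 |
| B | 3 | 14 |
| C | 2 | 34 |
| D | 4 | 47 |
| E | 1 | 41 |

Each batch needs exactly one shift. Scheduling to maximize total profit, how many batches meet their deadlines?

4

Profit order: D=47 E=41 C=34 A=27 B=14
Assign: D→slot 4, E→slot 1, C→slot 2, A→slot 3, B skipped.
Slots: [1:E] [2:C] [3:A] [4:D]
4 of 5 scheduled.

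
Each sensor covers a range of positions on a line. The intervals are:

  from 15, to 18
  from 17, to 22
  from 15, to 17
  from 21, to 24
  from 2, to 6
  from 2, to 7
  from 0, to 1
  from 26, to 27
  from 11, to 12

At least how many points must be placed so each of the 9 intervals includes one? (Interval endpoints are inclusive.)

6

By right end: [0,1]  [2,6]  [2,7]  [11,12]  [15,17]  [15,18]  [17,22]  [21,24]  [26,27]
[0,1] uncovered → point at 1; [2,6] uncovered → point at 6; [11,12] uncovered → point at 12; [15,17] uncovered → point at 17; [21,24] uncovered → point at 24; [26,27] uncovered → point at 27.
Points: 1, 6, 12, 17, 24, 27 (6 total).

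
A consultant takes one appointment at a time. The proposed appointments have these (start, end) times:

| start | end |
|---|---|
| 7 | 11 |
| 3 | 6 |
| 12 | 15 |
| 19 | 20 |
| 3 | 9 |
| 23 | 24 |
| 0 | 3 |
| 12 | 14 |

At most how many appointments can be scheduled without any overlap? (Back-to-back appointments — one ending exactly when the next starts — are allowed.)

Sorted by end: (0,3)  (3,6)  (3,9)  (7,11)  (12,14)  (12,15)  (19,20)  (23,24)
take (0,3); take (3,6); skip (3,9); take (7,11); take (12,14); take (19,20); take (23,24).
Selected 6 appointments.

6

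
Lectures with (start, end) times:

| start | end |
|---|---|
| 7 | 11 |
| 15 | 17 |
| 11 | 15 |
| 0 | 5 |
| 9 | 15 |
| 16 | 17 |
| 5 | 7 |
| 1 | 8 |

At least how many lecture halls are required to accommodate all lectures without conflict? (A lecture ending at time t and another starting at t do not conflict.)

Count concurrent intervals with a sweep; the peak is the room count.
Events (time:±→running): 0:+→1 1:+→2 … peak 2.

2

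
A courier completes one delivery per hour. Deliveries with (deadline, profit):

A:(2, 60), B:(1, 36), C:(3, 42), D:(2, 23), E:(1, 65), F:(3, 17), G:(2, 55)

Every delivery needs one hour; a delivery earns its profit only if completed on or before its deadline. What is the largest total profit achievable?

Profit order: E=65 A=60 G=55 C=42 B=36 D=23 F=17
Assign: E→slot 1, A→slot 2, G skipped, C→slot 3, B skipped, D skipped, F skipped.
Slots: [1:E] [2:A] [3:C]
Profit = 65 + 60 + 42 = 167

167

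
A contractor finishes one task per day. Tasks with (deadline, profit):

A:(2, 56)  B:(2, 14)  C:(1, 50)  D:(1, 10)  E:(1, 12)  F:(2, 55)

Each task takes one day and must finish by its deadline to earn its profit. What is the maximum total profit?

Profit order: A=56 F=55 C=50 B=14 E=12 D=10
Assign: A→slot 2, F→slot 1, C skipped, B skipped, E skipped, D skipped.
Slots: [1:F] [2:A]
Profit = 55 + 56 = 111

111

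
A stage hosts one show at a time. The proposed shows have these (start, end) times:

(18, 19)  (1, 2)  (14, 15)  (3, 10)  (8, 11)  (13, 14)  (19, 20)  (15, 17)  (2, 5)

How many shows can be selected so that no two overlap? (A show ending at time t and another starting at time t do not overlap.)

Greedy by earliest finish: after sorting by end time, pick each interval compatible with the last pick.
By end time: (1,2), (2,5), (3,10), (8,11), (13,14), (14,15), (15,17), (18,19), (19,20).
Pick (1,2); next start ≥ 2 → (2,5); next start ≥ 5 → (8,11); next start ≥ 11 → (13,14); next start ≥ 14 → (14,15); next start ≥ 15 → (15,17); next start ≥ 17 → (18,19); next start ≥ 19 → (19,20).
Selected 8 shows.

8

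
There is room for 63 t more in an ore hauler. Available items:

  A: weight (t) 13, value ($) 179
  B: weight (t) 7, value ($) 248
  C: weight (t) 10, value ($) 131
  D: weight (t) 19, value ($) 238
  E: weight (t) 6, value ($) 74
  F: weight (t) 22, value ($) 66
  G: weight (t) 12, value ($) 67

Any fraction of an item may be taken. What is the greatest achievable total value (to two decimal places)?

914.67

Sort by value per unit weight and fill in that order.
Order: B (248/7=35.43) > A (179/13=13.77) > C (131/10=13.10) > D (238/19=12.53) > E (74/6=12.33) > G (67/12=5.58) > F (66/22=3.00)
Fill: take B (7 @ 248) → take A (13 @ 179) → take C (10 @ 131) → take D (19 @ 238) → take E (6 @ 74) → take 8/12 of G → 44.67; 63/63 used.
Total value = 914.67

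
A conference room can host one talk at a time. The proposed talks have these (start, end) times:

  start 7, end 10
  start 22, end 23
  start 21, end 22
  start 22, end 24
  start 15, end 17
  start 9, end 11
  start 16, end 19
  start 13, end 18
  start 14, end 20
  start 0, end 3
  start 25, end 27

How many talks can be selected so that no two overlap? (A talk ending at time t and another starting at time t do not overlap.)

6

Greedy by earliest finish: after sorting by end time, pick each interval compatible with the last pick.
Sorted by end: (0,3)  (7,10)  (9,11)  (15,17)  (13,18)  (16,19)  (14,20)  (21,22)  (22,23)  (22,24)  (25,27)
take (0,3); take (7,10); take (15,17); skip (13,18); skip (16,19); skip (14,20); take (21,22); take (22,23); take (25,27).
Selected 6 talks.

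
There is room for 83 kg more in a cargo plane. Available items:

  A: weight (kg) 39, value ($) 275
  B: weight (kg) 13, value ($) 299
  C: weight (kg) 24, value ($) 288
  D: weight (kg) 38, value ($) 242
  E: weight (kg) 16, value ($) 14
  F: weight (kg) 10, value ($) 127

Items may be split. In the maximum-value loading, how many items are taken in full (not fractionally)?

Greedy by value/weight ratio, highest first.
Order: B (299/13=23.00) > F (127/10=12.70) > C (288/24=12.00) > A (275/39=7.05) > D (242/38=6.37) > E (14/16=0.88)
Fill: take B (13 @ 299) → take F (10 @ 127) → take C (24 @ 288) → take 36/39 of A → 253.85; 83/83 used.
3 item(s) taken whole; one partial (take 36/39 of A).

3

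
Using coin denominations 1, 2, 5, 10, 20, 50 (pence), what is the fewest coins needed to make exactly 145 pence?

5

145 = 2×50 + 2×20 + 1×5
Total coins = 2 + 2 + 1 = 5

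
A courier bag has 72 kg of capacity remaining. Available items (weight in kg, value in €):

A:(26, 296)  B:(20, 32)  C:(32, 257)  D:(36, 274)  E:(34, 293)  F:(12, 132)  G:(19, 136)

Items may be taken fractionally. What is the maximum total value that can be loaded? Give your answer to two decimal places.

721.00

Greedy by value/weight ratio, highest first.
Order: A (296/26=11.38) > F (132/12=11.00) > E (293/34=8.62) > C (257/32=8.03) > D (274/36=7.61) > G (136/19=7.16) > B (32/20=1.60)
Fill: take A (26 @ 296) → take F (12 @ 132) → take E (34 @ 293); 72/72 used.
Total value = 721.00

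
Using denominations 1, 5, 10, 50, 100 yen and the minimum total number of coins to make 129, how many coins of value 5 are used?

Use the largest denomination that fits, subtract, and repeat.
129 = 1×100 + 2×10 + 1×5 + 4×1
Count of 5: 1

1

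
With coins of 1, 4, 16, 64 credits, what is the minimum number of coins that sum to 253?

Greedy: take as many of the largest coin as possible, then repeat with the remainder.
253 − 3×64→61 − 3×16→13 − 3×4→1 − 1×1→0
Total coins = 3 + 3 + 3 + 1 = 10

10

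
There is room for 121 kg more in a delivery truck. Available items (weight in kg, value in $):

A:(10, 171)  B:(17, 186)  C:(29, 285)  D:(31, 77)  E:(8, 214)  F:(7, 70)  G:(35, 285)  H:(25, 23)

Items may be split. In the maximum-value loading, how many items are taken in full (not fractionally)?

6

Ratios (sorted): E 26.75, A 17.10, B 10.94, F 10.00, C 9.83, G 8.14, D 2.48, H 0.92
take E (8 @ 214); take A (10 @ 171); take B (17 @ 186); take F (7 @ 70); take C (29 @ 285); take G (35 @ 285); take 15/31 of D → 37.26. Capacity used 121/121.
6 item(s) taken whole; one partial (take 15/31 of D).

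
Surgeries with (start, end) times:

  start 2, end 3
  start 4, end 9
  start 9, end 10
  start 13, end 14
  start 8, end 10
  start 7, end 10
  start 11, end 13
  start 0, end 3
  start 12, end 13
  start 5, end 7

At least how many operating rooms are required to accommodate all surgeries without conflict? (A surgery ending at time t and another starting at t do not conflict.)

starts: [0, 2, 4, 5, 7, 8, 9, 11, 12, 13]
ends:   [3, 3, 7, 9, 10, 10, 10, 13, 13, 14]
s0→1 s2→2 e3→1 e3→0 s4→1 s5→2 e7→1 s7→2 s8→3  — peak 3.

3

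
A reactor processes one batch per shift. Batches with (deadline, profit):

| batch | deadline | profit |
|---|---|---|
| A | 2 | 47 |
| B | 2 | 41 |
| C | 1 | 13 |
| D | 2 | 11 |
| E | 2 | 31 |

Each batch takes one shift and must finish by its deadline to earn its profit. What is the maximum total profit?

88

By profit: A(d2,47), B(d2,41), E(d2,31), C(d1,13), D(d2,11)
A→slot 2; B→slot 1; E skipped; C skipped; D skipped.
Profit = 41 + 47 = 88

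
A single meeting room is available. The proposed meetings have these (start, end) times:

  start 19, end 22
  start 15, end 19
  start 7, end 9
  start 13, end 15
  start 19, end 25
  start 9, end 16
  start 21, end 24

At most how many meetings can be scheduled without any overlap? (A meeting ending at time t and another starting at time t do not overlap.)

4

Sorted by end: (7,9)  (13,15)  (9,16)  (15,19)  (19,22)  (21,24)  (19,25)
take (7,9); take (13,15); take (15,19); take (19,22); skip (19,25).
Selected 4 meetings.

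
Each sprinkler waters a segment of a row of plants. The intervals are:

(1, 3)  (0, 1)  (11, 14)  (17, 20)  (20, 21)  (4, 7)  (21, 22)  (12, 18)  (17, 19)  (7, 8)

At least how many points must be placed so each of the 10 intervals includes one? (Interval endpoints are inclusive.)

Sort by right endpoint; whenever an interval is uncovered, place a point at its right end.
By right end: [0,1]  [1,3]  [4,7]  [7,8]  [11,14]  [12,18]  [17,19]  [17,20]  [20,21]  [21,22]
[0,1] uncovered → point at 1; [4,7] uncovered → point at 7; [11,14] uncovered → point at 14; [17,19] uncovered → point at 19; [20,21] uncovered → point at 21.
Points: 1, 7, 14, 19, 21 (5 total).

5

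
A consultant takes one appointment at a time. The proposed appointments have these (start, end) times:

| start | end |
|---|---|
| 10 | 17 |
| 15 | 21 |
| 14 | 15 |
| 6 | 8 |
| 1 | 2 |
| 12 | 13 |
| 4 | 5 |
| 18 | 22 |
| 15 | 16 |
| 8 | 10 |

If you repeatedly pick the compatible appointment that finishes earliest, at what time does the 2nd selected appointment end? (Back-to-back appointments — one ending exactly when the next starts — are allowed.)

5

Order by finish time; keep every interval that doesn't clash with the previous kept one.
By end time: (1,2), (4,5), (6,8), (8,10), (12,13), (14,15), (15,16), (10,17), (15,21), (18,22).
Pick (1,2); next start ≥ 2 → (4,5); next start ≥ 5 → (6,8); next start ≥ 8 → (8,10); next start ≥ 10 → (12,13); next start ≥ 13 → (14,15); next start ≥ 15 → (15,16); next start ≥ 16 → (18,22).
Selected: (1,2) (4,5) (6,8) (8,10) (12,13) (14,15) (15,16) (18,22)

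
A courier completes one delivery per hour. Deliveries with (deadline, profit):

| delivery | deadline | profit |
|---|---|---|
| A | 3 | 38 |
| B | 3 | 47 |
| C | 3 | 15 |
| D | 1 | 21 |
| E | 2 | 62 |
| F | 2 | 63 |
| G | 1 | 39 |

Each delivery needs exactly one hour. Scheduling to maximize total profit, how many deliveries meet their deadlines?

By profit: F(d2,63), E(d2,62), B(d3,47), G(d1,39), A(d3,38), D(d1,21), C(d3,15)
F→slot 2; E→slot 1; B→slot 3; G skipped; A skipped; D skipped; C skipped.
3 of 7 scheduled.

3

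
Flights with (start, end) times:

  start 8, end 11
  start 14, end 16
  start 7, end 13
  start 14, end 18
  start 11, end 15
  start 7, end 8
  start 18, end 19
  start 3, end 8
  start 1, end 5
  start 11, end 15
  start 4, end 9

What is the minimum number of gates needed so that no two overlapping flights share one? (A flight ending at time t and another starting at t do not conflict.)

The answer is the maximum number of intervals overlapping at any instant.
starts: [1, 3, 4, 7, 7, 8, 11, 11, 14, 14, 18]
ends:   [5, 8, 8, 9, 11, 13, 15, 15, 16, 18, 19]
s1→1 s3→2 s4→3 e5→2 s7→3 s7→4  — peak 4.

4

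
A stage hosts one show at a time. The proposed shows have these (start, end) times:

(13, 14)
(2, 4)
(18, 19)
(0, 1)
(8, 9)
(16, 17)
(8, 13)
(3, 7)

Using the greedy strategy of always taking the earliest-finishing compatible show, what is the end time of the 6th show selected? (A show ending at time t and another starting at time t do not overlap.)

19

Sorted by end: (0,1)  (2,4)  (3,7)  (8,9)  (8,13)  (13,14)  (16,17)  (18,19)
take (0,1); take (2,4); skip (3,7); take (8,9); take (13,14); take (16,17); take (18,19).
Selected: (0,1) (2,4) (8,9) (13,14) (16,17) (18,19)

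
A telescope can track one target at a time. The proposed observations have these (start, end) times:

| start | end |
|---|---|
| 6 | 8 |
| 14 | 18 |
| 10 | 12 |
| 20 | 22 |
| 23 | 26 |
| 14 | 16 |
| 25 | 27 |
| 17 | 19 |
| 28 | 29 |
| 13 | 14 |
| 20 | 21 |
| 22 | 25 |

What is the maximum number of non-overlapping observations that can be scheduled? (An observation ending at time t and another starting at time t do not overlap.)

Greedy by earliest finish: after sorting by end time, pick each interval compatible with the last pick.
By end time: (6,8), (10,12), (13,14), (14,16), (14,18), (17,19), (20,21), (20,22), (22,25), (23,26), (25,27), (28,29).
Pick (6,8); next start ≥ 8 → (10,12); next start ≥ 12 → (13,14); next start ≥ 14 → (14,16); next start ≥ 16 → (17,19); next start ≥ 19 → (20,21); next start ≥ 21 → (22,25); next start ≥ 25 → (25,27); next start ≥ 27 → (28,29).
Selected 9 observations.

9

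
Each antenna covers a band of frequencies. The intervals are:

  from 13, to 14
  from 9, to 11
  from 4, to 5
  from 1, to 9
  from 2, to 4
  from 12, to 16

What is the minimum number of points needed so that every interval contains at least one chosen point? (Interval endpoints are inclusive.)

By right end: [2,4]  [4,5]  [1,9]  [9,11]  [13,14]  [12,16]
[2,4] uncovered → point at 4; [9,11] uncovered → point at 11; [13,14] uncovered → point at 14.
Points: 4, 11, 14 (3 total).

3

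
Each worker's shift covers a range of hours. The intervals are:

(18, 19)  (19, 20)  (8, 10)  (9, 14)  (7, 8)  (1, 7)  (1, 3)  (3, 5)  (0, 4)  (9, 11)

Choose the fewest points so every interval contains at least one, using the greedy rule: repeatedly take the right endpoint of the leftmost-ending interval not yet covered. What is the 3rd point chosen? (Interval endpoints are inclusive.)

11

By right end: [1,3]  [0,4]  [3,5]  [1,7]  [7,8]  [8,10]  [9,11]  [9,14]  [18,19]  [19,20]
[1,3] uncovered → point at 3; [7,8] uncovered → point at 8; [9,11] uncovered → point at 11; [18,19] uncovered → point at 19.
Points: 3, 8, 11, 19 (4 total).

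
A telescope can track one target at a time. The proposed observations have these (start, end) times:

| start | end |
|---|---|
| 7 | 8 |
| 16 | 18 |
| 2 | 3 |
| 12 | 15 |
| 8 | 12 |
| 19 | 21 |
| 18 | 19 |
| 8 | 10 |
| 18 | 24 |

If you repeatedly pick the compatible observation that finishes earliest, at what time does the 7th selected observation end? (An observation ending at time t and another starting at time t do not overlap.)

21

Order by finish time; keep every interval that doesn't clash with the previous kept one.
Sorted by end: (2,3)  (7,8)  (8,10)  (8,12)  (12,15)  (16,18)  (18,19)  (19,21)  (18,24)
take (2,3); take (7,8); take (8,10); take (12,15); take (16,18); take (18,19); take (19,21); skip (18,24).
Selected: (2,3) (7,8) (8,10) (12,15) (16,18) (18,19) (19,21)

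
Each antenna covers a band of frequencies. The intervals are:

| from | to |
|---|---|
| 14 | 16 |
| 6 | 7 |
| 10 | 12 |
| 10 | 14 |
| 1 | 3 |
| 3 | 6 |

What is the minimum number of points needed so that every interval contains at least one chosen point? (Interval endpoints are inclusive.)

Sort by right endpoint; whenever an interval is uncovered, place a point at its right end.
By right end: [1,3]  [3,6]  [6,7]  [10,12]  [10,14]  [14,16]
[1,3] uncovered → point at 3; [6,7] uncovered → point at 7; [10,12] uncovered → point at 12; [14,16] uncovered → point at 16.
Points: 3, 7, 12, 16 (4 total).

4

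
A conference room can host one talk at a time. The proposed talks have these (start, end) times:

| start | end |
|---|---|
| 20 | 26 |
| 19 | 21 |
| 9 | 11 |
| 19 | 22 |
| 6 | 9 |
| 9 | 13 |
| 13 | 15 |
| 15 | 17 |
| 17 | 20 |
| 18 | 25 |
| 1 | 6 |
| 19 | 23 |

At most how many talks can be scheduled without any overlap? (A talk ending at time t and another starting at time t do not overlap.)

7

Sorted by end: (1,6)  (6,9)  (9,11)  (9,13)  (13,15)  (15,17)  (17,20)  (19,21)  (19,22)  (19,23)  (18,25)  (20,26)
take (1,6); take (6,9); take (9,11); take (13,15); take (15,17); take (17,20); skip (19,21); skip (19,22); skip (19,23); take (20,26).
Selected 7 talks.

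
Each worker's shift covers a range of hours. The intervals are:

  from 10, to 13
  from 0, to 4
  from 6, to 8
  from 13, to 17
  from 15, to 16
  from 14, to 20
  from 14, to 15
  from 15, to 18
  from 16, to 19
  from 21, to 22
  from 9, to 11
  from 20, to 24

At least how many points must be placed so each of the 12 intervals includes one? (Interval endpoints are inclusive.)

6

By right end: [0,4]  [6,8]  [9,11]  [10,13]  [14,15]  [15,16]  [13,17]  [15,18]  [16,19]  [14,20]  [21,22]  [20,24]
[0,4] uncovered → point at 4; [6,8] uncovered → point at 8; [9,11] uncovered → point at 11; [14,15] uncovered → point at 15; [16,19] uncovered → point at 19; [21,22] uncovered → point at 22.
Points: 4, 8, 11, 15, 19, 22 (6 total).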